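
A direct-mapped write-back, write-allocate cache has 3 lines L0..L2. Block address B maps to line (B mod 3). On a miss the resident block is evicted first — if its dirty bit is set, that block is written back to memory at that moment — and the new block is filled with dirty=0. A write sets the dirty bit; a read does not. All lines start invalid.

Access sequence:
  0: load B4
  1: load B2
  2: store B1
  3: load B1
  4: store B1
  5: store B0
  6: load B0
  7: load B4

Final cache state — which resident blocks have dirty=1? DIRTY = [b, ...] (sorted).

  0 | R B4 → L1 miss [-]
  1 | R B2 → L2 miss [-]
  2 | W B1 → L1 miss [D]
  3 | R B1 → L1 hit [D]
  4 | W B1 → L1 hit [D]
  5 | W B0 → L0 miss [D]
  6 | R B0 → L0 hit [D]
  7 | R B4 → L1 miss wb→B1 [-]

DIRTY = [0]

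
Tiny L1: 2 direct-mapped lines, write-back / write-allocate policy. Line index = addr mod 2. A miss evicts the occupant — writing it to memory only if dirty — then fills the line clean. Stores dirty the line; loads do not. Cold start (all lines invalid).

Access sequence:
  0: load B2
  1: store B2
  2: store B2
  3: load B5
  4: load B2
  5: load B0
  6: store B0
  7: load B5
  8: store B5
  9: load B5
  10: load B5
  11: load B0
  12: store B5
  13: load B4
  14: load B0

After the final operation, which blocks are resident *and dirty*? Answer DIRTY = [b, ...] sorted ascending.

DIRTY = [5]

0: R B2 → L0 miss [-]
1: W B2 → L0 hit [D]
2: W B2 → L0 hit [D]
3: R B5 → L1 miss [-]
4: R B2 → L0 hit [D]
5: R B0 → L0 miss wb→B2 [-]
6: W B0 → L0 hit [D]
7: R B5 → L1 hit [-]
8: W B5 → L1 hit [D]
9: R B5 → L1 hit [D]
10: R B5 → L1 hit [D]
11: R B0 → L0 hit [D]
12: W B5 → L1 hit [D]
13: R B4 → L0 miss wb→B0 [-]
14: R B0 → L0 miss [-]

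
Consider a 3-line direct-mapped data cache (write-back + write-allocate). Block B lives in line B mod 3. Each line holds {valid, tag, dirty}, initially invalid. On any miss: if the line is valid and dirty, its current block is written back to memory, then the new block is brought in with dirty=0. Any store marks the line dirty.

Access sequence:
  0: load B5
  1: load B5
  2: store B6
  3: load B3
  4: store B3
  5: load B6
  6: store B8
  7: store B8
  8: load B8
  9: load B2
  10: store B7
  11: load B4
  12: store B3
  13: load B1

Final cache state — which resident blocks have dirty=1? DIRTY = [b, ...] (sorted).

DIRTY = [3]

0: R B5 -> L2 miss  d=-]
1: R B5 -> L2 hit  d=-]
2: W B6 -> L0 miss  d=D]
3: R B3 -> L0 miss wb->B6  d=-]
4: W B3 -> L0 hit  d=D]
5: R B6 -> L0 miss wb->B3  d=-]
6: W B8 -> L2 miss  d=D]
7: W B8 -> L2 hit  d=D]
8: R B8 -> L2 hit  d=D]
9: R B2 -> L2 miss wb->B8  d=-]
10: W B7 -> L1 miss  d=D]
11: R B4 -> L1 miss wb->B7  d=-]
12: W B3 -> L0 miss  d=D]
13: R B1 -> L1 miss  d=-]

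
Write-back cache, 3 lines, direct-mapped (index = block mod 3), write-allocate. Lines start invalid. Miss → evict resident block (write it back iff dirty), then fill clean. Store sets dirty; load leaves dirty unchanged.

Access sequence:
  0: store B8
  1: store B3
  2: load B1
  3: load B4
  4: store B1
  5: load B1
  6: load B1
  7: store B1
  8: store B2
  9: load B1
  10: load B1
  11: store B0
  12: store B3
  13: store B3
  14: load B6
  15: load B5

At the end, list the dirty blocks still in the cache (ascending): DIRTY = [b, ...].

DIRTY = [1]

0: W B8 → L2 miss [D]
1: W B3 → L0 miss [D]
2: R B1 → L1 miss [-]
3: R B4 → L1 miss [-]
4: W B1 → L1 miss [D]
5: R B1 → L1 hit [D]
6: R B1 → L1 hit [D]
7: W B1 → L1 hit [D]
8: W B2 → L2 miss wb→B8 [D]
9: R B1 → L1 hit [D]
10: R B1 → L1 hit [D]
11: W B0 → L0 miss wb→B3 [D]
12: W B3 → L0 miss wb→B0 [D]
13: W B3 → L0 hit [D]
14: R B6 → L0 miss wb→B3 [-]
15: R B5 → L2 miss wb→B2 [-]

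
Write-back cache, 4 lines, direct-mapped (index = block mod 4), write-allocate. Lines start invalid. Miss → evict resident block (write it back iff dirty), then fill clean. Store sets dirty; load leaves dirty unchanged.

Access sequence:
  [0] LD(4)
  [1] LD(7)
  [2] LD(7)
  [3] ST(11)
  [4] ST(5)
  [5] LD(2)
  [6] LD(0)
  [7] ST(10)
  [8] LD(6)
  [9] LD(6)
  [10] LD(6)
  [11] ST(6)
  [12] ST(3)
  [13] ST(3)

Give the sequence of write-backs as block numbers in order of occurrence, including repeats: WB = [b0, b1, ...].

0: R B4 → L0 miss [-]
1: R B7 → L3 miss [-]
2: R B7 → L3 hit [-]
3: W B11 → L3 miss [D]
4: W B5 → L1 miss [D]
5: R B2 → L2 miss [-]
6: R B0 → L0 miss [-]
7: W B10 → L2 miss [D]
8: R B6 → L2 miss wb→B10 [-]
9: R B6 → L2 hit [-]
10: R B6 → L2 hit [-]
11: W B6 → L2 hit [D]
12: W B3 → L3 miss wb→B11 [D]
13: W B3 → L3 hit [D]

WB = [10, 11]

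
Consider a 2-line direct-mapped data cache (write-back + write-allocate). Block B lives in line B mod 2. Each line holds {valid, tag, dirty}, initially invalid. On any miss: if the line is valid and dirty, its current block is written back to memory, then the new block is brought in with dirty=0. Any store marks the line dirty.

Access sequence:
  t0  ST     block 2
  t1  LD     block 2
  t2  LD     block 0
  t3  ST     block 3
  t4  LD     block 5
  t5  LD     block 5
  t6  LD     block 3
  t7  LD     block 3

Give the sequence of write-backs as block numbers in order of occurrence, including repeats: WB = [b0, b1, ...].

0: W B2 → L0 miss [D]
1: R B2 → L0 hit [D]
2: R B0 → L0 miss wb→B2 [-]
3: W B3 → L1 miss [D]
4: R B5 → L1 miss wb→B3 [-]
5: R B5 → L1 hit [-]
6: R B3 → L1 miss [-]
7: R B3 → L1 hit [-]

WB = [2, 3]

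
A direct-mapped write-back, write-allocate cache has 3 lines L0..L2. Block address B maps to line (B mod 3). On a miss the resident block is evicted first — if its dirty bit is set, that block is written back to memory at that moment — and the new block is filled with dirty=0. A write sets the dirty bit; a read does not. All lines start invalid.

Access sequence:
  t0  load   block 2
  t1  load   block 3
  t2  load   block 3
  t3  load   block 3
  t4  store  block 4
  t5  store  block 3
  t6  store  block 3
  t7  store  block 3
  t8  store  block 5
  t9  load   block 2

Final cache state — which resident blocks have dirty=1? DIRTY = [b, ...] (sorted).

0: R B2 -> L2 miss  d=-]
1: R B3 -> L0 miss  d=-]
2: R B3 -> L0 hit  d=-]
3: R B3 -> L0 hit  d=-]
4: W B4 -> L1 miss  d=D]
5: W B3 -> L0 hit  d=D]
6: W B3 -> L0 hit  d=D]
7: W B3 -> L0 hit  d=D]
8: W B5 -> L2 miss  d=D]
9: R B2 -> L2 miss wb->B5  d=-]

DIRTY = [3, 4]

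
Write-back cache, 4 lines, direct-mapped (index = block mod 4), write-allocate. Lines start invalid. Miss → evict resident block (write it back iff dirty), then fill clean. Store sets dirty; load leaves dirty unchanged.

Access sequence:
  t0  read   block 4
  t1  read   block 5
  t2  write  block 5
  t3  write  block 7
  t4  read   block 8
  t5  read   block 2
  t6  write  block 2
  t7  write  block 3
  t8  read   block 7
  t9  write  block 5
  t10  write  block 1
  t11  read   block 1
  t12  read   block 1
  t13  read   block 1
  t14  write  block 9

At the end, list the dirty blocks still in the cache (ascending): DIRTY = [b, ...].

0: R B4 → L0 miss [-]
1: R B5 → L1 miss [-]
2: W B5 → L1 hit [D]
3: W B7 → L3 miss [D]
4: R B8 → L0 miss [-]
5: R B2 → L2 miss [-]
6: W B2 → L2 hit [D]
7: W B3 → L3 miss wb→B7 [D]
8: R B7 → L3 miss wb→B3 [-]
9: W B5 → L1 hit [D]
10: W B1 → L1 miss wb→B5 [D]
11: R B1 → L1 hit [D]
12: R B1 → L1 hit [D]
13: R B1 → L1 hit [D]
14: W B9 → L1 miss wb→B1 [D]

DIRTY = [2, 9]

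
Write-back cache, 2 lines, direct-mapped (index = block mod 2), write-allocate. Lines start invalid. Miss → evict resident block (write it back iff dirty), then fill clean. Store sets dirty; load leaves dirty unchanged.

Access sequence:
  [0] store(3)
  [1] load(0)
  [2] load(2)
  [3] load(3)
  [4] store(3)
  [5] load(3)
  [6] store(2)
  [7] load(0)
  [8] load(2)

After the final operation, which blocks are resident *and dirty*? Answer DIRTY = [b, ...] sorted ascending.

DIRTY = [3]

0: W B3 → L1 miss [D]
1: R B0 → L0 miss [-]
2: R B2 → L0 miss [-]
3: R B3 → L1 hit [D]
4: W B3 → L1 hit [D]
5: R B3 → L1 hit [D]
6: W B2 → L0 hit [D]
7: R B0 → L0 miss wb→B2 [-]
8: R B2 → L0 miss [-]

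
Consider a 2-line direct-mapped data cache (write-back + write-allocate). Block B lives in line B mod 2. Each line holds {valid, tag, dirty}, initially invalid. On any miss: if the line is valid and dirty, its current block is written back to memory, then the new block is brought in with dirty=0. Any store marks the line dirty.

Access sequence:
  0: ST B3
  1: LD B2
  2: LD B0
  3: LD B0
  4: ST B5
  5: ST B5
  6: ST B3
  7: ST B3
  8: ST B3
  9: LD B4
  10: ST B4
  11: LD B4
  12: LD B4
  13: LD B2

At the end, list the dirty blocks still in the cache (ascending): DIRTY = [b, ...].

0: W B3 → L1 miss [D]
1: R B2 → L0 miss [-]
2: R B0 → L0 miss [-]
3: R B0 → L0 hit [-]
4: W B5 → L1 miss wb→B3 [D]
5: W B5 → L1 hit [D]
6: W B3 → L1 miss wb→B5 [D]
7: W B3 → L1 hit [D]
8: W B3 → L1 hit [D]
9: R B4 → L0 miss [-]
10: W B4 → L0 hit [D]
11: R B4 → L0 hit [D]
12: R B4 → L0 hit [D]
13: R B2 → L0 miss wb→B4 [-]

DIRTY = [3]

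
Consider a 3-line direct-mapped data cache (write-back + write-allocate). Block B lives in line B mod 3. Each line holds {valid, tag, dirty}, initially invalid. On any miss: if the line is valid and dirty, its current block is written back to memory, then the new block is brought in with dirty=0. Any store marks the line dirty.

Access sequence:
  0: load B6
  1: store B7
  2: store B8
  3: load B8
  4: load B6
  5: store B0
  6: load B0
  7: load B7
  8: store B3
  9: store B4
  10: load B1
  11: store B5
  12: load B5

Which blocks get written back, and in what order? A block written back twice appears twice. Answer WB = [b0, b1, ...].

0: R B6 -> L0 miss  d=-]
1: W B7 -> L1 miss  d=D]
2: W B8 -> L2 miss  d=D]
3: R B8 -> L2 hit  d=D]
4: R B6 -> L0 hit  d=-]
5: W B0 -> L0 miss  d=D]
6: R B0 -> L0 hit  d=D]
7: R B7 -> L1 hit  d=D]
8: W B3 -> L0 miss wb->B0  d=D]
9: W B4 -> L1 miss wb->B7  d=D]
10: R B1 -> L1 miss wb->B4  d=-]
11: W B5 -> L2 miss wb->B8  d=D]
12: R B5 -> L2 hit  d=D]

WB = [0, 7, 4, 8]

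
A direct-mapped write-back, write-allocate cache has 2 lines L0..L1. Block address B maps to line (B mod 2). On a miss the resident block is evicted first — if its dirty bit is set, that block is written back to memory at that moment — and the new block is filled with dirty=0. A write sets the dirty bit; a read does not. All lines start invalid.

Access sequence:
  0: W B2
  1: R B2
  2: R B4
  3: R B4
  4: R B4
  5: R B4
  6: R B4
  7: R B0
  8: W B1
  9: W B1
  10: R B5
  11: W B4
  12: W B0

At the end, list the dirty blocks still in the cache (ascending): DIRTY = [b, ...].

0: W B2 -> L0 miss  d=D]
1: R B2 -> L0 hit  d=D]
2: R B4 -> L0 miss wb->B2  d=-]
3: R B4 -> L0 hit  d=-]
4: R B4 -> L0 hit  d=-]
5: R B4 -> L0 hit  d=-]
6: R B4 -> L0 hit  d=-]
7: R B0 -> L0 miss  d=-]
8: W B1 -> L1 miss  d=D]
9: W B1 -> L1 hit  d=D]
10: R B5 -> L1 miss wb->B1  d=-]
11: W B4 -> L0 miss  d=D]
12: W B0 -> L0 miss wb->B4  d=D]

DIRTY = [0]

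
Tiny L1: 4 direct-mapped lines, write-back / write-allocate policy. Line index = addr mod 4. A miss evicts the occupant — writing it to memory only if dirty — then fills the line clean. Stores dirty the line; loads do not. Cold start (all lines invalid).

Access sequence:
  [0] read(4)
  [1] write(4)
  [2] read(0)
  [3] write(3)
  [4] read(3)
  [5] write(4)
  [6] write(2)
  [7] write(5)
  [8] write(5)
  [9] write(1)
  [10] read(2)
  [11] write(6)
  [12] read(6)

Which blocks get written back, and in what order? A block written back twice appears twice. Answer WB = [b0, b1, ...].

WB = [4, 5, 2]

  0 | R B4 → L0 miss [-]
  1 | W B4 → L0 hit [D]
  2 | R B0 → L0 miss wb→B4 [-]
  3 | W B3 → L3 miss [D]
  4 | R B3 → L3 hit [D]
  5 | W B4 → L0 miss [D]
  6 | W B2 → L2 miss [D]
  7 | W B5 → L1 miss [D]
  8 | W B5 → L1 hit [D]
  9 | W B1 → L1 miss wb→B5 [D]
  10 | R B2 → L2 hit [D]
  11 | W B6 → L2 miss wb→B2 [D]
  12 | R B6 → L2 hit [D]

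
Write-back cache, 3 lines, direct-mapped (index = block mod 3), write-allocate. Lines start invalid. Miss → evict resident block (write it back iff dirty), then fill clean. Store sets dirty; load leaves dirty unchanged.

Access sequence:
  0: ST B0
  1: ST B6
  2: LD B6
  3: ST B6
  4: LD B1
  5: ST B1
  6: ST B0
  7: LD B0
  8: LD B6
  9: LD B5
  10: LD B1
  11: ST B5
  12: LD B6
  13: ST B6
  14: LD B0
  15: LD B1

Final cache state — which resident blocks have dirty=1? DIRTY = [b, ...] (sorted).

DIRTY = [1, 5]

0: W B0 -> L0 miss  d=D]
1: W B6 -> L0 miss wb->B0  d=D]
2: R B6 -> L0 hit  d=D]
3: W B6 -> L0 hit  d=D]
4: R B1 -> L1 miss  d=-]
5: W B1 -> L1 hit  d=D]
6: W B0 -> L0 miss wb->B6  d=D]
7: R B0 -> L0 hit  d=D]
8: R B6 -> L0 miss wb->B0  d=-]
9: R B5 -> L2 miss  d=-]
10: R B1 -> L1 hit  d=D]
11: W B5 -> L2 hit  d=D]
12: R B6 -> L0 hit  d=-]
13: W B6 -> L0 hit  d=D]
14: R B0 -> L0 miss wb->B6  d=-]
15: R B1 -> L1 hit  d=D]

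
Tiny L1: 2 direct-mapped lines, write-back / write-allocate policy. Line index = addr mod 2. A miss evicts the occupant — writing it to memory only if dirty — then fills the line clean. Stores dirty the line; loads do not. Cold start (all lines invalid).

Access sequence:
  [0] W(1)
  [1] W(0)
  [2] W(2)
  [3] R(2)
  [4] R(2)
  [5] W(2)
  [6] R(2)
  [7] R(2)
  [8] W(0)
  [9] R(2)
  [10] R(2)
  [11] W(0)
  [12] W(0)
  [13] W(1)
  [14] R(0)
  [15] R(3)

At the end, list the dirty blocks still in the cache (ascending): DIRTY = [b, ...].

0: W B1 -> L1 miss  d=D]
1: W B0 -> L0 miss  d=D]
2: W B2 -> L0 miss wb->B0  d=D]
3: R B2 -> L0 hit  d=D]
4: R B2 -> L0 hit  d=D]
5: W B2 -> L0 hit  d=D]
6: R B2 -> L0 hit  d=D]
7: R B2 -> L0 hit  d=D]
8: W B0 -> L0 miss wb->B2  d=D]
9: R B2 -> L0 miss wb->B0  d=-]
10: R B2 -> L0 hit  d=-]
11: W B0 -> L0 miss  d=D]
12: W B0 -> L0 hit  d=D]
13: W B1 -> L1 hit  d=D]
14: R B0 -> L0 hit  d=D]
15: R B3 -> L1 miss wb->B1  d=-]

DIRTY = [0]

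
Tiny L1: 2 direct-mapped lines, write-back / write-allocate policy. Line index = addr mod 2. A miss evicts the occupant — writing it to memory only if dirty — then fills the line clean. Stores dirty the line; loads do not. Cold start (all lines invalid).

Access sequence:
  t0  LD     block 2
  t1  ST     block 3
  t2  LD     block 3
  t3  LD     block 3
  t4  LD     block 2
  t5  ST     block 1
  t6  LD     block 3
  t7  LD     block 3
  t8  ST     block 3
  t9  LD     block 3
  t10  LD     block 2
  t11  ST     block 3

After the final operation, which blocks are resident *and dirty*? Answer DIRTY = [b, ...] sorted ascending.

  0 | R B2 → L0 miss [-]
  1 | W B3 → L1 miss [D]
  2 | R B3 → L1 hit [D]
  3 | R B3 → L1 hit [D]
  4 | R B2 → L0 hit [-]
  5 | W B1 → L1 miss wb→B3 [D]
  6 | R B3 → L1 miss wb→B1 [-]
  7 | R B3 → L1 hit [-]
  8 | W B3 → L1 hit [D]
  9 | R B3 → L1 hit [D]
  10 | R B2 → L0 hit [-]
  11 | W B3 → L1 hit [D]

DIRTY = [3]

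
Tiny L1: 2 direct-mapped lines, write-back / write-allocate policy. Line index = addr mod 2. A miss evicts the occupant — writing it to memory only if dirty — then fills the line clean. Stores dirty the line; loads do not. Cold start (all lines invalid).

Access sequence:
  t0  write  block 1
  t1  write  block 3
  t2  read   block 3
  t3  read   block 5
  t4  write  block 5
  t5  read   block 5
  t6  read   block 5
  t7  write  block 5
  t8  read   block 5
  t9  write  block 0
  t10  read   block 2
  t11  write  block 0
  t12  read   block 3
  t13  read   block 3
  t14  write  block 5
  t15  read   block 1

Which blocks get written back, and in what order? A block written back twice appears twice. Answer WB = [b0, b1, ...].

  0 | W B1 → L1 miss [D]
  1 | W B3 → L1 miss wb→B1 [D]
  2 | R B3 → L1 hit [D]
  3 | R B5 → L1 miss wb→B3 [-]
  4 | W B5 → L1 hit [D]
  5 | R B5 → L1 hit [D]
  6 | R B5 → L1 hit [D]
  7 | W B5 → L1 hit [D]
  8 | R B5 → L1 hit [D]
  9 | W B0 → L0 miss [D]
  10 | R B2 → L0 miss wb→B0 [-]
  11 | W B0 → L0 miss [D]
  12 | R B3 → L1 miss wb→B5 [-]
  13 | R B3 → L1 hit [-]
  14 | W B5 → L1 miss [D]
  15 | R B1 → L1 miss wb→B5 [-]

WB = [1, 3, 0, 5, 5]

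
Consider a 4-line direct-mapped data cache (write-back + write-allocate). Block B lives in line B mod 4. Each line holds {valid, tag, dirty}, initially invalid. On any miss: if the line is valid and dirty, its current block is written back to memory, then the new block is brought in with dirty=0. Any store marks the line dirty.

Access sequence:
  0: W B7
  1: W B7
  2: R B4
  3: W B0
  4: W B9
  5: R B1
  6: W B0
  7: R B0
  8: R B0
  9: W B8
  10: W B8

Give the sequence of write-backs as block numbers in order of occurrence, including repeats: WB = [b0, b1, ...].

0: W B7 -> L3 miss  d=D]
1: W B7 -> L3 hit  d=D]
2: R B4 -> L0 miss  d=-]
3: W B0 -> L0 miss  d=D]
4: W B9 -> L1 miss  d=D]
5: R B1 -> L1 miss wb->B9  d=-]
6: W B0 -> L0 hit  d=D]
7: R B0 -> L0 hit  d=D]
8: R B0 -> L0 hit  d=D]
9: W B8 -> L0 miss wb->B0  d=D]
10: W B8 -> L0 hit  d=D]

WB = [9, 0]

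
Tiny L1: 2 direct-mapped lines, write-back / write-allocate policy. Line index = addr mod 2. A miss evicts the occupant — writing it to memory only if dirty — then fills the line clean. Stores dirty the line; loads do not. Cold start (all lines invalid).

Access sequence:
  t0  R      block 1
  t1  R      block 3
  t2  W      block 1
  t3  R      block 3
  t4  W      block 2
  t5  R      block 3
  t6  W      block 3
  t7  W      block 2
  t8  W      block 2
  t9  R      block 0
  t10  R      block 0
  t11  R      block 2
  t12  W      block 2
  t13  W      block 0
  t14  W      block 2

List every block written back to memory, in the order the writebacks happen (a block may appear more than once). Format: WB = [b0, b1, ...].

WB = [1, 2, 2, 0]

0: R B1 -> L1 miss  d=-]
1: R B3 -> L1 miss  d=-]
2: W B1 -> L1 miss  d=D]
3: R B3 -> L1 miss wb->B1  d=-]
4: W B2 -> L0 miss  d=D]
5: R B3 -> L1 hit  d=-]
6: W B3 -> L1 hit  d=D]
7: W B2 -> L0 hit  d=D]
8: W B2 -> L0 hit  d=D]
9: R B0 -> L0 miss wb->B2  d=-]
10: R B0 -> L0 hit  d=-]
11: R B2 -> L0 miss  d=-]
12: W B2 -> L0 hit  d=D]
13: W B0 -> L0 miss wb->B2  d=D]
14: W B2 -> L0 miss wb->B0  d=D]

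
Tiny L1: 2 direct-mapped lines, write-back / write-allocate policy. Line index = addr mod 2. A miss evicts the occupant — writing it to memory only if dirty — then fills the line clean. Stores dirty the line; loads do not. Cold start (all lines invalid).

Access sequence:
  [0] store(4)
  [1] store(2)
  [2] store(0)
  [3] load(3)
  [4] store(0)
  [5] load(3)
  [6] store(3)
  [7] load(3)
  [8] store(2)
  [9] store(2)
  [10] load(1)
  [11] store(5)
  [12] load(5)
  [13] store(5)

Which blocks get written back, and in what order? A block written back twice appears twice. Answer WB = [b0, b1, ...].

0: W B4 → L0 miss [D]
1: W B2 → L0 miss wb→B4 [D]
2: W B0 → L0 miss wb→B2 [D]
3: R B3 → L1 miss [-]
4: W B0 → L0 hit [D]
5: R B3 → L1 hit [-]
6: W B3 → L1 hit [D]
7: R B3 → L1 hit [D]
8: W B2 → L0 miss wb→B0 [D]
9: W B2 → L0 hit [D]
10: R B1 → L1 miss wb→B3 [-]
11: W B5 → L1 miss [D]
12: R B5 → L1 hit [D]
13: W B5 → L1 hit [D]

WB = [4, 2, 0, 3]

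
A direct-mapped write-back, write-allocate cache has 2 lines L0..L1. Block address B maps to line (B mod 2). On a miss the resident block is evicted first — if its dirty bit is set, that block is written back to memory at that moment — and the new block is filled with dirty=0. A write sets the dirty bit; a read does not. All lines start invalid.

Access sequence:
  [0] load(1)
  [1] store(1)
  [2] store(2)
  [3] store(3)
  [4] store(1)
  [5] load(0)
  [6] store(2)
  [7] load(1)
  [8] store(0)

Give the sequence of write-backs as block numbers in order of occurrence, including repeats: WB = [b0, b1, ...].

WB = [1, 3, 2, 2]

0: R B1 -> L1 miss  d=-]
1: W B1 -> L1 hit  d=D]
2: W B2 -> L0 miss  d=D]
3: W B3 -> L1 miss wb->B1  d=D]
4: W B1 -> L1 miss wb->B3  d=D]
5: R B0 -> L0 miss wb->B2  d=-]
6: W B2 -> L0 miss  d=D]
7: R B1 -> L1 hit  d=D]
8: W B0 -> L0 miss wb->B2  d=D]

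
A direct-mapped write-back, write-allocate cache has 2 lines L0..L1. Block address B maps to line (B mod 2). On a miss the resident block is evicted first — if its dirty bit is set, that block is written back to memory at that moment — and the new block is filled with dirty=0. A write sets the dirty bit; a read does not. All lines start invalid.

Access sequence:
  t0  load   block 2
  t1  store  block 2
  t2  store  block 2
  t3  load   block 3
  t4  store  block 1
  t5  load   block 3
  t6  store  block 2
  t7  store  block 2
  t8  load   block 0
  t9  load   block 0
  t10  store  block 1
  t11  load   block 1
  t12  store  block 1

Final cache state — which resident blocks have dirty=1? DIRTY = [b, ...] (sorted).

0: R B2 -> L0 miss  d=-]
1: W B2 -> L0 hit  d=D]
2: W B2 -> L0 hit  d=D]
3: R B3 -> L1 miss  d=-]
4: W B1 -> L1 miss  d=D]
5: R B3 -> L1 miss wb->B1  d=-]
6: W B2 -> L0 hit  d=D]
7: W B2 -> L0 hit  d=D]
8: R B0 -> L0 miss wb->B2  d=-]
9: R B0 -> L0 hit  d=-]
10: W B1 -> L1 miss  d=D]
11: R B1 -> L1 hit  d=D]
12: W B1 -> L1 hit  d=D]

DIRTY = [1]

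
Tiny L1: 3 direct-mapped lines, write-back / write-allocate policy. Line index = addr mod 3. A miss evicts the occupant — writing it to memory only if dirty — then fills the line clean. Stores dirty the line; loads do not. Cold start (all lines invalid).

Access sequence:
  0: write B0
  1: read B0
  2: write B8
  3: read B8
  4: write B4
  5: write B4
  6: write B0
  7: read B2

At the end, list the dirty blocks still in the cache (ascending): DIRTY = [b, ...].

  0 | W B0 → L0 miss [D]
  1 | R B0 → L0 hit [D]
  2 | W B8 → L2 miss [D]
  3 | R B8 → L2 hit [D]
  4 | W B4 → L1 miss [D]
  5 | W B4 → L1 hit [D]
  6 | W B0 → L0 hit [D]
  7 | R B2 → L2 miss wb→B8 [-]

DIRTY = [0, 4]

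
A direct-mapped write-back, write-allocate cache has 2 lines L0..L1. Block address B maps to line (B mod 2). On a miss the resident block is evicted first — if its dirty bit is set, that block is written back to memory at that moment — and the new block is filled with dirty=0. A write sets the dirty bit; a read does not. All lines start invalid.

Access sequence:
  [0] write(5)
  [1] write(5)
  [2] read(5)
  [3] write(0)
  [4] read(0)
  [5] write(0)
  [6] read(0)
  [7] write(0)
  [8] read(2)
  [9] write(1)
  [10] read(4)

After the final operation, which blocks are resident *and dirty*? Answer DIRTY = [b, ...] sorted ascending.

0: W B5 → L1 miss [D]
1: W B5 → L1 hit [D]
2: R B5 → L1 hit [D]
3: W B0 → L0 miss [D]
4: R B0 → L0 hit [D]
5: W B0 → L0 hit [D]
6: R B0 → L0 hit [D]
7: W B0 → L0 hit [D]
8: R B2 → L0 miss wb→B0 [-]
9: W B1 → L1 miss wb→B5 [D]
10: R B4 → L0 miss [-]

DIRTY = [1]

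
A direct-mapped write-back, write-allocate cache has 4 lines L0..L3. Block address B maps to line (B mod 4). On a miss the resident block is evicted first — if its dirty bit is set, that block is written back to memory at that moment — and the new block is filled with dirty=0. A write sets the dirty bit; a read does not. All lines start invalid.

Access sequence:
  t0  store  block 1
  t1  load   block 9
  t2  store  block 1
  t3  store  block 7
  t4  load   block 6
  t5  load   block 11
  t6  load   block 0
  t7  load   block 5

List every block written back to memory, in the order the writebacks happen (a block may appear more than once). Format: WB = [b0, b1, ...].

  0 | W B1 → L1 miss [D]
  1 | R B9 → L1 miss wb→B1 [-]
  2 | W B1 → L1 miss [D]
  3 | W B7 → L3 miss [D]
  4 | R B6 → L2 miss [-]
  5 | R B11 → L3 miss wb→B7 [-]
  6 | R B0 → L0 miss [-]
  7 | R B5 → L1 miss wb→B1 [-]

WB = [1, 7, 1]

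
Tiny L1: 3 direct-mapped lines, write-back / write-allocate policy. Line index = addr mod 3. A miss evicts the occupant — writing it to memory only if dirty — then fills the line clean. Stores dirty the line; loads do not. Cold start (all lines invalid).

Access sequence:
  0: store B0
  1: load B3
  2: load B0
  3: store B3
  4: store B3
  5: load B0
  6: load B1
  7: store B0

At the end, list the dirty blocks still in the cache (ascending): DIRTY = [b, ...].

DIRTY = [0]

0: W B0 -> L0 miss  d=D]
1: R B3 -> L0 miss wb->B0  d=-]
2: R B0 -> L0 miss  d=-]
3: W B3 -> L0 miss  d=D]
4: W B3 -> L0 hit  d=D]
5: R B0 -> L0 miss wb->B3  d=-]
6: R B1 -> L1 miss  d=-]
7: W B0 -> L0 hit  d=D]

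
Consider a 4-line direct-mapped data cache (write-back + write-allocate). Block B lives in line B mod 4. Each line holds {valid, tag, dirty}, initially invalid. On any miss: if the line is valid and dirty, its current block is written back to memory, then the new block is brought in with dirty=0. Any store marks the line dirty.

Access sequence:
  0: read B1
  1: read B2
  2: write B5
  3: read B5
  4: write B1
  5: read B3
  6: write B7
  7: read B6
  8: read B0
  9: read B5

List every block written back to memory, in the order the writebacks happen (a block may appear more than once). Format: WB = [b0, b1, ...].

0: R B1 -> L1 miss  d=-]
1: R B2 -> L2 miss  d=-]
2: W B5 -> L1 miss  d=D]
3: R B5 -> L1 hit  d=D]
4: W B1 -> L1 miss wb->B5  d=D]
5: R B3 -> L3 miss  d=-]
6: W B7 -> L3 miss  d=D]
7: R B6 -> L2 miss  d=-]
8: R B0 -> L0 miss  d=-]
9: R B5 -> L1 miss wb->B1  d=-]

WB = [5, 1]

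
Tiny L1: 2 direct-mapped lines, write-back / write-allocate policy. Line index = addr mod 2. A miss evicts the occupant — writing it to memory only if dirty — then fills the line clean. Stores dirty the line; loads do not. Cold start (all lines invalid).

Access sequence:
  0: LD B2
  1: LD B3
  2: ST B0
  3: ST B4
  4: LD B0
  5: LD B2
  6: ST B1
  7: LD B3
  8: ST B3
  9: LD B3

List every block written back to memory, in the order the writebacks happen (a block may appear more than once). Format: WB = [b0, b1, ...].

WB = [0, 4, 1]

0: R B2 → L0 miss [-]
1: R B3 → L1 miss [-]
2: W B0 → L0 miss [D]
3: W B4 → L0 miss wb→B0 [D]
4: R B0 → L0 miss wb→B4 [-]
5: R B2 → L0 miss [-]
6: W B1 → L1 miss [D]
7: R B3 → L1 miss wb→B1 [-]
8: W B3 → L1 hit [D]
9: R B3 → L1 hit [D]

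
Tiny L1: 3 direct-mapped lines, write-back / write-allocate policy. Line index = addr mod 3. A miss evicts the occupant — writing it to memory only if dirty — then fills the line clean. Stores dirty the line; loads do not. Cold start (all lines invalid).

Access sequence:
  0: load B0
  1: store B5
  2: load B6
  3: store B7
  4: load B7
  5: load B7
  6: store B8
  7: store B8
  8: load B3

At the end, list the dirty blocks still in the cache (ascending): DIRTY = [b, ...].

DIRTY = [7, 8]

0: R B0 → L0 miss [-]
1: W B5 → L2 miss [D]
2: R B6 → L0 miss [-]
3: W B7 → L1 miss [D]
4: R B7 → L1 hit [D]
5: R B7 → L1 hit [D]
6: W B8 → L2 miss wb→B5 [D]
7: W B8 → L2 hit [D]
8: R B3 → L0 miss [-]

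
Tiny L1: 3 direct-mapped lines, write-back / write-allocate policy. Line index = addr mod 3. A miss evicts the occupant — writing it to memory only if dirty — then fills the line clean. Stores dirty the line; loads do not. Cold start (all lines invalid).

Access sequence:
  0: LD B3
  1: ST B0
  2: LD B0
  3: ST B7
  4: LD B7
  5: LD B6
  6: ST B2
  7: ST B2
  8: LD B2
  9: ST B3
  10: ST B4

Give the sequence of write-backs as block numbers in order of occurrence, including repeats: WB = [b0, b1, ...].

0: R B3 → L0 miss [-]
1: W B0 → L0 miss [D]
2: R B0 → L0 hit [D]
3: W B7 → L1 miss [D]
4: R B7 → L1 hit [D]
5: R B6 → L0 miss wb→B0 [-]
6: W B2 → L2 miss [D]
7: W B2 → L2 hit [D]
8: R B2 → L2 hit [D]
9: W B3 → L0 miss [D]
10: W B4 → L1 miss wb→B7 [D]

WB = [0, 7]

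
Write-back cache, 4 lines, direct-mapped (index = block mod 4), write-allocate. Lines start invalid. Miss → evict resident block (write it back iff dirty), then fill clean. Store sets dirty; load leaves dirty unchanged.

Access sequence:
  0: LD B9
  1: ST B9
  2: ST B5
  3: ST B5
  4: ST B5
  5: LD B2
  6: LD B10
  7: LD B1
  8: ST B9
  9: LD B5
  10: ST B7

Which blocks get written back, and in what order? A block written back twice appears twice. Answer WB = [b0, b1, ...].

WB = [9, 5, 9]

0: R B9 → L1 miss [-]
1: W B9 → L1 hit [D]
2: W B5 → L1 miss wb→B9 [D]
3: W B5 → L1 hit [D]
4: W B5 → L1 hit [D]
5: R B2 → L2 miss [-]
6: R B10 → L2 miss [-]
7: R B1 → L1 miss wb→B5 [-]
8: W B9 → L1 miss [D]
9: R B5 → L1 miss wb→B9 [-]
10: W B7 → L3 miss [D]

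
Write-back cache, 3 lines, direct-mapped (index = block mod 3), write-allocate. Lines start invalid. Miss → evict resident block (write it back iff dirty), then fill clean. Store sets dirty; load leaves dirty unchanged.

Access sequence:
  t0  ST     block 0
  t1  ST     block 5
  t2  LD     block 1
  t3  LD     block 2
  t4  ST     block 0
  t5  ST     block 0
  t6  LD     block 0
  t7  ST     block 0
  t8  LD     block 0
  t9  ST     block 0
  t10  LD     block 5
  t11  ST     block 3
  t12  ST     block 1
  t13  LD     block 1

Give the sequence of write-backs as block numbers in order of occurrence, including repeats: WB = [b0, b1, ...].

WB = [5, 0]

  0 | W B0 → L0 miss [D]
  1 | W B5 → L2 miss [D]
  2 | R B1 → L1 miss [-]
  3 | R B2 → L2 miss wb→B5 [-]
  4 | W B0 → L0 hit [D]
  5 | W B0 → L0 hit [D]
  6 | R B0 → L0 hit [D]
  7 | W B0 → L0 hit [D]
  8 | R B0 → L0 hit [D]
  9 | W B0 → L0 hit [D]
  10 | R B5 → L2 miss [-]
  11 | W B3 → L0 miss wb→B0 [D]
  12 | W B1 → L1 hit [D]
  13 | R B1 → L1 hit [D]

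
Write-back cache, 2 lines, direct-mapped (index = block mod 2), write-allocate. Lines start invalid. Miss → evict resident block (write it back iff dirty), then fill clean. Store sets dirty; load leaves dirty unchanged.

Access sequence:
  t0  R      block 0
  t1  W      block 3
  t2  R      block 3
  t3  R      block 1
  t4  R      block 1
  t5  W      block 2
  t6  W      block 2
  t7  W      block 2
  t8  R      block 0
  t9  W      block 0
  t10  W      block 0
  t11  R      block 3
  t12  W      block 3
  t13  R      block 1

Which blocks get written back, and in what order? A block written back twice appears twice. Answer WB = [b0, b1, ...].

WB = [3, 2, 3]

0: R B0 -> L0 miss  d=-]
1: W B3 -> L1 miss  d=D]
2: R B3 -> L1 hit  d=D]
3: R B1 -> L1 miss wb->B3  d=-]
4: R B1 -> L1 hit  d=-]
5: W B2 -> L0 miss  d=D]
6: W B2 -> L0 hit  d=D]
7: W B2 -> L0 hit  d=D]
8: R B0 -> L0 miss wb->B2  d=-]
9: W B0 -> L0 hit  d=D]
10: W B0 -> L0 hit  d=D]
11: R B3 -> L1 miss  d=-]
12: W B3 -> L1 hit  d=D]
13: R B1 -> L1 miss wb->B3  d=-]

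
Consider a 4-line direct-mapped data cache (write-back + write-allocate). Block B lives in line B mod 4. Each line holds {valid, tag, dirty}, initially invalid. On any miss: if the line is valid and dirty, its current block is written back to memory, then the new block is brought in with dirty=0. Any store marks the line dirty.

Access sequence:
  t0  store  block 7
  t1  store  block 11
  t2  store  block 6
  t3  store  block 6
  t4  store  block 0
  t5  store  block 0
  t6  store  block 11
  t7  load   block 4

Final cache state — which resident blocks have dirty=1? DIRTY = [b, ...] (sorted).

0: W B7 -> L3 miss  d=D]
1: W B11 -> L3 miss wb->B7  d=D]
2: W B6 -> L2 miss  d=D]
3: W B6 -> L2 hit  d=D]
4: W B0 -> L0 miss  d=D]
5: W B0 -> L0 hit  d=D]
6: W B11 -> L3 hit  d=D]
7: R B4 -> L0 miss wb->B0  d=-]

DIRTY = [6, 11]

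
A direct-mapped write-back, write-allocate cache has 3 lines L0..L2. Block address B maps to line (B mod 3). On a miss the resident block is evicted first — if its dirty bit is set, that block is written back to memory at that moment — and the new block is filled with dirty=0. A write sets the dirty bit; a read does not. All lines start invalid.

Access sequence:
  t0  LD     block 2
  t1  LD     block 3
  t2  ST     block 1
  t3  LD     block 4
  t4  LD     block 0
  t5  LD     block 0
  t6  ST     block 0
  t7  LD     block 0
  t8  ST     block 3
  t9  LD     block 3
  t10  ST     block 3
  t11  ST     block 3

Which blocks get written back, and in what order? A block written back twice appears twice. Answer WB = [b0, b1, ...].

  0 | R B2 → L2 miss [-]
  1 | R B3 → L0 miss [-]
  2 | W B1 → L1 miss [D]
  3 | R B4 → L1 miss wb→B1 [-]
  4 | R B0 → L0 miss [-]
  5 | R B0 → L0 hit [-]
  6 | W B0 → L0 hit [D]
  7 | R B0 → L0 hit [D]
  8 | W B3 → L0 miss wb→B0 [D]
  9 | R B3 → L0 hit [D]
  10 | W B3 → L0 hit [D]
  11 | W B3 → L0 hit [D]

WB = [1, 0]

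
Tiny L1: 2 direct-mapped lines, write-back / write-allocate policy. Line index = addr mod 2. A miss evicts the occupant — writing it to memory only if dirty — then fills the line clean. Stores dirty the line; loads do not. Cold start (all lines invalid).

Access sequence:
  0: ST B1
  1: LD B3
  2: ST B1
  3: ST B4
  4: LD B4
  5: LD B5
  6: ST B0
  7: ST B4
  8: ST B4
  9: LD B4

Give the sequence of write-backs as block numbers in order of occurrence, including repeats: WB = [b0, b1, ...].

0: W B1 -> L1 miss  d=D]
1: R B3 -> L1 miss wb->B1  d=-]
2: W B1 -> L1 miss  d=D]
3: W B4 -> L0 miss  d=D]
4: R B4 -> L0 hit  d=D]
5: R B5 -> L1 miss wb->B1  d=-]
6: W B0 -> L0 miss wb->B4  d=D]
7: W B4 -> L0 miss wb->B0  d=D]
8: W B4 -> L0 hit  d=D]
9: R B4 -> L0 hit  d=D]

WB = [1, 1, 4, 0]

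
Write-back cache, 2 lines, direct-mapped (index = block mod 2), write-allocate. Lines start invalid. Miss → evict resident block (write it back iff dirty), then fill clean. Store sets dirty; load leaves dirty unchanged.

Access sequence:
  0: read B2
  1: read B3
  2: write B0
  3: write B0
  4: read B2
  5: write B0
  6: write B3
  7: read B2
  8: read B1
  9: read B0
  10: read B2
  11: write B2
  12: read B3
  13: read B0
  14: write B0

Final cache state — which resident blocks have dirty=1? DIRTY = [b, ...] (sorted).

  0 | R B2 → L0 miss [-]
  1 | R B3 → L1 miss [-]
  2 | W B0 → L0 miss [D]
  3 | W B0 → L0 hit [D]
  4 | R B2 → L0 miss wb→B0 [-]
  5 | W B0 → L0 miss [D]
  6 | W B3 → L1 hit [D]
  7 | R B2 → L0 miss wb→B0 [-]
  8 | R B1 → L1 miss wb→B3 [-]
  9 | R B0 → L0 miss [-]
  10 | R B2 → L0 miss [-]
  11 | W B2 → L0 hit [D]
  12 | R B3 → L1 miss [-]
  13 | R B0 → L0 miss wb→B2 [-]
  14 | W B0 → L0 hit [D]

DIRTY = [0]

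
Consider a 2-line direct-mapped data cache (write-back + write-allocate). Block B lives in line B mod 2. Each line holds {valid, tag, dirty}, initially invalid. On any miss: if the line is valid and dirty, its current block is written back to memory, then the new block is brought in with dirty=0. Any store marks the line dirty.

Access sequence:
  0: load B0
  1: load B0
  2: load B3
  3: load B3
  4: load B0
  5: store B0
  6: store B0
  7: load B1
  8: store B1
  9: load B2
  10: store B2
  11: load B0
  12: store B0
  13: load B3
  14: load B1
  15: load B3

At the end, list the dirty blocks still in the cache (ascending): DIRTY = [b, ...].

DIRTY = [0]

  0 | R B0 → L0 miss [-]
  1 | R B0 → L0 hit [-]
  2 | R B3 → L1 miss [-]
  3 | R B3 → L1 hit [-]
  4 | R B0 → L0 hit [-]
  5 | W B0 → L0 hit [D]
  6 | W B0 → L0 hit [D]
  7 | R B1 → L1 miss [-]
  8 | W B1 → L1 hit [D]
  9 | R B2 → L0 miss wb→B0 [-]
  10 | W B2 → L0 hit [D]
  11 | R B0 → L0 miss wb→B2 [-]
  12 | W B0 → L0 hit [D]
  13 | R B3 → L1 miss wb→B1 [-]
  14 | R B1 → L1 miss [-]
  15 | R B3 → L1 miss [-]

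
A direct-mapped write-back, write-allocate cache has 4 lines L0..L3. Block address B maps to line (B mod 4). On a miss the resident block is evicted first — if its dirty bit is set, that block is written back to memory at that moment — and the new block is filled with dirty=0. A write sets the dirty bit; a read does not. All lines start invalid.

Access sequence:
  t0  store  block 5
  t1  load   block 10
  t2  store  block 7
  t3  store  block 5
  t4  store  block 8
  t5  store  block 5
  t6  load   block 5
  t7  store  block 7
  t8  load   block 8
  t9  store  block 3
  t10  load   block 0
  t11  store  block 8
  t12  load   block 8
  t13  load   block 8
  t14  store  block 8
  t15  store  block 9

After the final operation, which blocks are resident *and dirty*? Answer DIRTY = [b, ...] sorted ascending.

0: W B5 → L1 miss [D]
1: R B10 → L2 miss [-]
2: W B7 → L3 miss [D]
3: W B5 → L1 hit [D]
4: W B8 → L0 miss [D]
5: W B5 → L1 hit [D]
6: R B5 → L1 hit [D]
7: W B7 → L3 hit [D]
8: R B8 → L0 hit [D]
9: W B3 → L3 miss wb→B7 [D]
10: R B0 → L0 miss wb→B8 [-]
11: W B8 → L0 miss [D]
12: R B8 → L0 hit [D]
13: R B8 → L0 hit [D]
14: W B8 → L0 hit [D]
15: W B9 → L1 miss wb→B5 [D]

DIRTY = [3, 8, 9]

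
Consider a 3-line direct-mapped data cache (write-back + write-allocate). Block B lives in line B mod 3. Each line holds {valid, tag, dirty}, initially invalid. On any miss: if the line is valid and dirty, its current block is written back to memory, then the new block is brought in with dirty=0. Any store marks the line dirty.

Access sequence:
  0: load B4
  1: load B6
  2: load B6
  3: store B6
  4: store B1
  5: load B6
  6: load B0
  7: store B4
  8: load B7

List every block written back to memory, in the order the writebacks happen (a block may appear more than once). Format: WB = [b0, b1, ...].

WB = [6, 1, 4]

  0 | R B4 → L1 miss [-]
  1 | R B6 → L0 miss [-]
  2 | R B6 → L0 hit [-]
  3 | W B6 → L0 hit [D]
  4 | W B1 → L1 miss [D]
  5 | R B6 → L0 hit [D]
  6 | R B0 → L0 miss wb→B6 [-]
  7 | W B4 → L1 miss wb→B1 [D]
  8 | R B7 → L1 miss wb→B4 [-]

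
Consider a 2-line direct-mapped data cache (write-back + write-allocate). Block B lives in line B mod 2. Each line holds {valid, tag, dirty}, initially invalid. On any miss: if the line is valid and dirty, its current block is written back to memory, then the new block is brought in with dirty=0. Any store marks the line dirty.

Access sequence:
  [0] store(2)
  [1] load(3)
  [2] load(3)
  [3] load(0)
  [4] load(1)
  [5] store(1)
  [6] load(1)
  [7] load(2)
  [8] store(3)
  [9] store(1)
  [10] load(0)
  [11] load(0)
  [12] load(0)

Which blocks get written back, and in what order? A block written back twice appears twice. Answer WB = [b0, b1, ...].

WB = [2, 1, 3]

  0 | W B2 → L0 miss [D]
  1 | R B3 → L1 miss [-]
  2 | R B3 → L1 hit [-]
  3 | R B0 → L0 miss wb→B2 [-]
  4 | R B1 → L1 miss [-]
  5 | W B1 → L1 hit [D]
  6 | R B1 → L1 hit [D]
  7 | R B2 → L0 miss [-]
  8 | W B3 → L1 miss wb→B1 [D]
  9 | W B1 → L1 miss wb→B3 [D]
  10 | R B0 → L0 miss [-]
  11 | R B0 → L0 hit [-]
  12 | R B0 → L0 hit [-]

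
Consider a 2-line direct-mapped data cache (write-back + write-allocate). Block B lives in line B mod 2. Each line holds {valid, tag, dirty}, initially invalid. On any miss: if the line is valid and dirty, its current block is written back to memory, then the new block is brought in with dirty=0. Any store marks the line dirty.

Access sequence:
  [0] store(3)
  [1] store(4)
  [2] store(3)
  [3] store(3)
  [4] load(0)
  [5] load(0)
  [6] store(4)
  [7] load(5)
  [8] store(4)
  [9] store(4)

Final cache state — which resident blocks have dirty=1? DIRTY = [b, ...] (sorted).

  0 | W B3 → L1 miss [D]
  1 | W B4 → L0 miss [D]
  2 | W B3 → L1 hit [D]
  3 | W B3 → L1 hit [D]
  4 | R B0 → L0 miss wb→B4 [-]
  5 | R B0 → L0 hit [-]
  6 | W B4 → L0 miss [D]
  7 | R B5 → L1 miss wb→B3 [-]
  8 | W B4 → L0 hit [D]
  9 | W B4 → L0 hit [D]

DIRTY = [4]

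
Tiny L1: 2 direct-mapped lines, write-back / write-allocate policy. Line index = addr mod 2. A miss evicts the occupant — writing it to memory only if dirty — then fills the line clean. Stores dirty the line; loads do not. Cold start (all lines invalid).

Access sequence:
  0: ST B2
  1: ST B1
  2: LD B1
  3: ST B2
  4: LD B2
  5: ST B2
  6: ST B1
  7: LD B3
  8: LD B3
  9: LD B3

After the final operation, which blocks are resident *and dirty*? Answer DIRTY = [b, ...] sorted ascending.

DIRTY = [2]

0: W B2 → L0 miss [D]
1: W B1 → L1 miss [D]
2: R B1 → L1 hit [D]
3: W B2 → L0 hit [D]
4: R B2 → L0 hit [D]
5: W B2 → L0 hit [D]
6: W B1 → L1 hit [D]
7: R B3 → L1 miss wb→B1 [-]
8: R B3 → L1 hit [-]
9: R B3 → L1 hit [-]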